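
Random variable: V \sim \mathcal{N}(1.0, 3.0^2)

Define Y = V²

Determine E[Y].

E[V²] = Var(V) + (E[V])² = 9 + 1 = 10

10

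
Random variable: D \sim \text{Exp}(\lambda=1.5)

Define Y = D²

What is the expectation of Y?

Using E[X²] = Var(X) + (E[X])²:
E[D] = 0.66666667
Var(D) = 1/1.5^2 = 0.44444444
E[D²] = 0.44444444 + 0.66666667² = 0.44444444 + 0.44444444 = 0.88888889

0.88888889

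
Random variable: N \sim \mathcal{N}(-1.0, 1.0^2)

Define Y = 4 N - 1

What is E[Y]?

For Y = 4N - 1:
E[Y] = 4 * E[N] - 1
E[N] = -1.0 = -1
E[Y] = 4 * (-1) - 1 = -5

-5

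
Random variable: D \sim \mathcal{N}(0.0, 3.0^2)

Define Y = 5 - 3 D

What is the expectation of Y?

For Y = -3D + 5:
E[Y] = -3 * E[D] + 5
E[D] = 0.0 = 0
E[Y] = -3 * 0 + 5 = 5

5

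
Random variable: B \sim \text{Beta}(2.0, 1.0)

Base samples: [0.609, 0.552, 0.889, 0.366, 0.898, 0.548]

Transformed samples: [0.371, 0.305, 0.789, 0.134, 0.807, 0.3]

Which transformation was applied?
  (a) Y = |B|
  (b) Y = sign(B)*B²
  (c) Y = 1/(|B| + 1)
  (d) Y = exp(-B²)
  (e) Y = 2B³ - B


Checking option (b) Y = sign(B)*B²:
  B = 0.609 -> Y = 0.371 ✓
  B = 0.552 -> Y = 0.305 ✓
  B = 0.889 -> Y = 0.789 ✓
All samples match this transformation.

(b) sign(B)*B²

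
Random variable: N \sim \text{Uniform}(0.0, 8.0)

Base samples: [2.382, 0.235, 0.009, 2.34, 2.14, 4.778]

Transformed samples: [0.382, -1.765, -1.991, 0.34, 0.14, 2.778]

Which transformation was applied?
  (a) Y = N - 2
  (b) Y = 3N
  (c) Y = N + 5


Checking option (a) Y = N - 2:
  N = 2.382 -> Y = 0.382 ✓
  N = 0.235 -> Y = -1.765 ✓
  N = 0.009 -> Y = -1.991 ✓
All samples match this transformation.

(a) N - 2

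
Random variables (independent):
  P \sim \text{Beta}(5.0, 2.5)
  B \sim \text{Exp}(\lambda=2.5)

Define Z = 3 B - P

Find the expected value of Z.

E[Z] = -1*E[P] + 3*E[B]
E[P] = 0.66666667
E[B] = 0.4
E[Z] = -1*0.66666667 + 3*0.4 = 0.53333333

0.53333333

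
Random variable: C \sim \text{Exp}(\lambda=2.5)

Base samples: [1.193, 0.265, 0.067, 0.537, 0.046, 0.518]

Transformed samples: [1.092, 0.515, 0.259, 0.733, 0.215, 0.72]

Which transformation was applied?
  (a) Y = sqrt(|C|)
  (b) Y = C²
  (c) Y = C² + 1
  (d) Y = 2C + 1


Checking option (a) Y = sqrt(|C|):
  C = 1.193 -> Y = 1.092 ✓
  C = 0.265 -> Y = 0.515 ✓
  C = 0.067 -> Y = 0.259 ✓
All samples match this transformation.

(a) sqrt(|C|)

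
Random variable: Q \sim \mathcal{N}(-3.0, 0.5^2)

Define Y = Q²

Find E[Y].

E[Q²] = Var(Q) + (E[Q])² = 0.25 + 9 = 9.25

9.25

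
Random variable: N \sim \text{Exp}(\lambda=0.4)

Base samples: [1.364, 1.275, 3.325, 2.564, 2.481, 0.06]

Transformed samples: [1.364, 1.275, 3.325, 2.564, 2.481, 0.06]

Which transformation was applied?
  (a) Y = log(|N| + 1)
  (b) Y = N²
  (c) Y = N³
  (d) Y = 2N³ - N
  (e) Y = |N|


Checking option (e) Y = |N|:
  N = 1.364 -> Y = 1.364 ✓
  N = 1.275 -> Y = 1.275 ✓
  N = 3.325 -> Y = 3.325 ✓
All samples match this transformation.

(e) |N|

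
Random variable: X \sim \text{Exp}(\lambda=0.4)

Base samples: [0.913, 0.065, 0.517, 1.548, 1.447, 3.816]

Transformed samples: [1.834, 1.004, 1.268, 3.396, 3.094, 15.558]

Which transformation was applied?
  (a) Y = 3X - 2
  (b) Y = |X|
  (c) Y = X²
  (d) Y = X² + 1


Checking option (d) Y = X² + 1:
  X = 0.913 -> Y = 1.834 ✓
  X = 0.065 -> Y = 1.004 ✓
  X = 0.517 -> Y = 1.268 ✓
All samples match this transformation.

(d) X² + 1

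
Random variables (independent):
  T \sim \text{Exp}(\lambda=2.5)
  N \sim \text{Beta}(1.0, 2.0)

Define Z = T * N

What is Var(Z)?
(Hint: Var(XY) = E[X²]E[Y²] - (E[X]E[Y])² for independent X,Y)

Var(XY) = E[X²]E[Y²] - (E[X]E[Y])²
E[T] = 0.4, Var(T) = 0.16
E[N] = 0.33333333, Var(N) = 0.055555556
E[T²] = 0.16 + 0.4² = 0.32
E[N²] = 0.055555556 + 0.33333333² = 0.16666667
Var(Z) = 0.32*0.16666667 - (0.4*0.33333333)²
= 0.053333333 - 0.017777778 = 0.035555556

0.035555556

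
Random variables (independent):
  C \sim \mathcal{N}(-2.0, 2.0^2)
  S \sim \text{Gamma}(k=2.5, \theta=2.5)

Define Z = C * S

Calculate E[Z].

For independent RVs: E[XY] = E[X]*E[Y]
E[C] = -2
E[S] = 6.25
E[Z] = -2 * 6.25 = -12.5

-12.5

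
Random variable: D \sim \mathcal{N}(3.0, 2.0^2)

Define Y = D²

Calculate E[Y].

Using E[X²] = Var(X) + (E[X])²:
E[D] = 3
Var(D) = 2.0^2 = 4
E[D²] = 4 + 3² = 4 + 9 = 13

13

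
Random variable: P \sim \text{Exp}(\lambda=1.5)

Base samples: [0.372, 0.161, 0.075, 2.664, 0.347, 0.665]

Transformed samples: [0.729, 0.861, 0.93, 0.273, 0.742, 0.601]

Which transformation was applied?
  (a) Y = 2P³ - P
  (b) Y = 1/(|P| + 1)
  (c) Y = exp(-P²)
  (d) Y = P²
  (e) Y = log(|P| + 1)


Checking option (b) Y = 1/(|P| + 1):
  P = 0.372 -> Y = 0.729 ✓
  P = 0.161 -> Y = 0.861 ✓
  P = 0.075 -> Y = 0.93 ✓
All samples match this transformation.

(b) 1/(|P| + 1)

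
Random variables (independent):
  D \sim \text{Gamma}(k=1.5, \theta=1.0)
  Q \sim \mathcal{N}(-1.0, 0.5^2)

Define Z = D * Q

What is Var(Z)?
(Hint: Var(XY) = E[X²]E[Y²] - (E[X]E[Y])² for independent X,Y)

Var(XY) = E[X²]E[Y²] - (E[X]E[Y])²
E[D] = 1.5, Var(D) = 1.5
E[Q] = -1, Var(Q) = 0.25
E[D²] = 1.5 + 1.5² = 3.75
E[Q²] = 0.25 + (-1)² = 1.25
Var(Z) = 3.75*1.25 - (1.5*(-1))²
= 4.6875 - 2.25 = 2.4375

2.4375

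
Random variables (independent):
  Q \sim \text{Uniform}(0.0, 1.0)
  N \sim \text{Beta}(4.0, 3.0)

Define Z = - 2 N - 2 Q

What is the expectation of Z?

E[Z] = -2*E[Q] - 2*E[N]
E[Q] = 0.5
E[N] = 0.57142857
E[Z] = -2*0.5 - 2*0.57142857 = -2.1428571

-2.1428571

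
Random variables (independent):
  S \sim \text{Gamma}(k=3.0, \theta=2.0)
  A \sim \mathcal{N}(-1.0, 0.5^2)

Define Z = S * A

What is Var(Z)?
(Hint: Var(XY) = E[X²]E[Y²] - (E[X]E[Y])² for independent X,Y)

Var(XY) = E[X²]E[Y²] - (E[X]E[Y])²
E[S] = 6, Var(S) = 12
E[A] = -1, Var(A) = 0.25
E[S²] = 12 + 6² = 48
E[A²] = 0.25 + (-1)² = 1.25
Var(Z) = 48*1.25 - (6*(-1))²
= 60 - 36 = 24

24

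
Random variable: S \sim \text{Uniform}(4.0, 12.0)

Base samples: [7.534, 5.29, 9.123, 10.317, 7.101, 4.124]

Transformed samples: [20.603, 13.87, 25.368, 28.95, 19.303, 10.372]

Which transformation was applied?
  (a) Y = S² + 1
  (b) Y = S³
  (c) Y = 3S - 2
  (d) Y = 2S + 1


Checking option (c) Y = 3S - 2:
  S = 7.534 -> Y = 20.603 ✓
  S = 5.29 -> Y = 13.87 ✓
  S = 9.123 -> Y = 25.368 ✓
All samples match this transformation.

(c) 3S - 2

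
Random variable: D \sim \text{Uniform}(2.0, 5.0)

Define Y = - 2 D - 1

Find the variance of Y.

For Y = aD + b: Var(Y) = a² * Var(D)
Var(D) = (5 - 2)^2/12 = 0.75
Var(Y) = (-2)² * 0.75 = 4 * 0.75 = 3

3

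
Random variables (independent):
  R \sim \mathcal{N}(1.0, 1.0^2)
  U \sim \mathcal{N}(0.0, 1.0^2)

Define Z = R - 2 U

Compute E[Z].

E[Z] = 1*E[R] - 2*E[U]
E[R] = 1
E[U] = 0
E[Z] = 1*1 - 2*0 = 1

1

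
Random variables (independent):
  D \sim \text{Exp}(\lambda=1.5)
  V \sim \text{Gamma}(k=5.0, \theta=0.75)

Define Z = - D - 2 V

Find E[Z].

E[Z] = -1*E[D] - 2*E[V]
E[D] = 0.66666667
E[V] = 3.75
E[Z] = -1*0.66666667 - 2*3.75 = -8.1666667

-8.1666667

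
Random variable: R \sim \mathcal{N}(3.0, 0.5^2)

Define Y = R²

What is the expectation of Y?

Using E[X²] = Var(X) + (E[X])²:
E[R] = 3
Var(R) = 0.5^2 = 0.25
E[R²] = 0.25 + 3² = 0.25 + 9 = 9.25

9.25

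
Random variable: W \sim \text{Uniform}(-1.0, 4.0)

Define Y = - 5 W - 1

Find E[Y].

For Y = -5W - 1:
E[Y] = -5 * E[W] - 1
E[W] = (-1 + 4)/2 = 1.5
E[Y] = -5 * 1.5 - 1 = -8.5

-8.5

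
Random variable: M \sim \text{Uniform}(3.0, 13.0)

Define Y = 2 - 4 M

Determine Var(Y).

For Y = aM + b: Var(Y) = a² * Var(M)
Var(M) = (13 - 3)^2/12 = 8.3333333
Var(Y) = (-4)² * 8.3333333 = 16 * 8.3333333 = 133.33333

133.33333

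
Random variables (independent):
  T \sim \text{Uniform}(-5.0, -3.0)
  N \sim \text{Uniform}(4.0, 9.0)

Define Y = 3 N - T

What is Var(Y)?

For independent RVs: Var(aX + bY) = a²Var(X) + b²Var(Y)
Var(T) = 0.33333333
Var(N) = 2.0833333
Var(Y) = (-1)²*0.33333333 + 3²*2.0833333
= 1*0.33333333 + 9*2.0833333 = 19.083333

19.083333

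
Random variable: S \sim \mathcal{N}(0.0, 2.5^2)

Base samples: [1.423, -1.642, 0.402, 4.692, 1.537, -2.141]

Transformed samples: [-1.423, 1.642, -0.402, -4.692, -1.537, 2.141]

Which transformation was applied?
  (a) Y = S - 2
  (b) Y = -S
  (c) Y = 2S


Checking option (b) Y = -S:
  S = 1.423 -> Y = -1.423 ✓
  S = -1.642 -> Y = 1.642 ✓
  S = 0.402 -> Y = -0.402 ✓
All samples match this transformation.

(b) -S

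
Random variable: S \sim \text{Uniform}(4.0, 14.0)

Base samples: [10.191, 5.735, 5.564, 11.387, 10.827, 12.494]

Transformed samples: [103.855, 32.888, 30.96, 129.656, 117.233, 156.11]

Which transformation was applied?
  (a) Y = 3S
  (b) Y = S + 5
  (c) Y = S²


Checking option (c) Y = S²:
  S = 10.191 -> Y = 103.855 ✓
  S = 5.735 -> Y = 32.888 ✓
  S = 5.564 -> Y = 30.96 ✓
All samples match this transformation.

(c) S²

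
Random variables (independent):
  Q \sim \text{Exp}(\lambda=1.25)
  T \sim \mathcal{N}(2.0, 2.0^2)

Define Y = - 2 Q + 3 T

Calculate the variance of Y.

For independent RVs: Var(aX + bY) = a²Var(X) + b²Var(Y)
Var(Q) = 0.64
Var(T) = 4
Var(Y) = (-2)²*0.64 + 3²*4
= 4*0.64 + 9*4 = 38.56

38.56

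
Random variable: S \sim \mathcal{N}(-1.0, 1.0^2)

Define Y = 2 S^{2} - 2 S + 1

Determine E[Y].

E[Y] = 2*E[S²] - 2*E[S] + 1
E[S] = -1
E[S²] = Var(S) + (E[S])² = 1 + 1 = 2
E[Y] = 2*2 - 2*(-1) + 1 = 7

7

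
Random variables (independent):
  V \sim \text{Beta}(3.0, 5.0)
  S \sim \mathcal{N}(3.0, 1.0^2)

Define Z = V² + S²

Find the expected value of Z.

E[Z] = E[V²] + E[S²]
E[V²] = Var(V) + E[V]² = 0.026041667 + 0.140625 = 0.16666667
E[S²] = Var(S) + E[S]² = 1 + 9 = 10
E[Z] = 0.16666667 + 10 = 10.166667

10.166667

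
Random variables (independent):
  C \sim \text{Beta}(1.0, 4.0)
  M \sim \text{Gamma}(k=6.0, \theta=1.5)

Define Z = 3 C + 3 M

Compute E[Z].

E[Z] = 3*E[C] + 3*E[M]
E[C] = 0.2
E[M] = 9
E[Z] = 3*0.2 + 3*9 = 27.6

27.6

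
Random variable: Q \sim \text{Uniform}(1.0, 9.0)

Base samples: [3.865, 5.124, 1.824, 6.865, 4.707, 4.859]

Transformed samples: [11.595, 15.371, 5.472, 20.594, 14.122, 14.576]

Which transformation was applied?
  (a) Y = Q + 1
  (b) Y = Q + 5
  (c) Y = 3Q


Checking option (c) Y = 3Q:
  Q = 3.865 -> Y = 11.595 ✓
  Q = 5.124 -> Y = 15.371 ✓
  Q = 1.824 -> Y = 5.472 ✓
All samples match this transformation.

(c) 3Q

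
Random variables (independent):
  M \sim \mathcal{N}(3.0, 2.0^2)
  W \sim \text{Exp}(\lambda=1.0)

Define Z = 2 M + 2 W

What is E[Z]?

E[Z] = 2*E[M] + 2*E[W]
E[M] = 3
E[W] = 1
E[Z] = 2*3 + 2*1 = 8

8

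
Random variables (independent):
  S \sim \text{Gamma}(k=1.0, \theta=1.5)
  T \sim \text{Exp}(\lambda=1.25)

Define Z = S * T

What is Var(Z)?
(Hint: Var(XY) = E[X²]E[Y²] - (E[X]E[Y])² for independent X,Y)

Var(XY) = E[X²]E[Y²] - (E[X]E[Y])²
E[S] = 1.5, Var(S) = 2.25
E[T] = 0.8, Var(T) = 0.64
E[S²] = 2.25 + 1.5² = 4.5
E[T²] = 0.64 + 0.8² = 1.28
Var(Z) = 4.5*1.28 - (1.5*0.8)²
= 5.76 - 1.44 = 4.32

4.32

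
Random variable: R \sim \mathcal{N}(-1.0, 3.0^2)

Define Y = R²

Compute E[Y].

Using E[X²] = Var(X) + (E[X])²:
E[R] = -1
Var(R) = 3.0^2 = 9
E[R²] = 9 + (-1)² = 9 + 1 = 10

10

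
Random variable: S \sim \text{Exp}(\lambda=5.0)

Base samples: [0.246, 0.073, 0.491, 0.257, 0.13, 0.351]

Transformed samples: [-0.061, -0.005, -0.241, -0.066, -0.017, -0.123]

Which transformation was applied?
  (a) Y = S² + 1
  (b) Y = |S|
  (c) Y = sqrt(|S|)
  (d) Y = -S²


Checking option (d) Y = -S²:
  S = 0.246 -> Y = -0.061 ✓
  S = 0.073 -> Y = -0.005 ✓
  S = 0.491 -> Y = -0.241 ✓
All samples match this transformation.

(d) -S²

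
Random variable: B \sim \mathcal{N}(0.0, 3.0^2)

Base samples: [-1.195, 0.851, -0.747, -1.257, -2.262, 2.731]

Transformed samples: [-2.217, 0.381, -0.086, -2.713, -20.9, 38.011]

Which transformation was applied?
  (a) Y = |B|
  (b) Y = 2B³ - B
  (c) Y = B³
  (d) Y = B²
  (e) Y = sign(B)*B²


Checking option (b) Y = 2B³ - B:
  B = -1.195 -> Y = -2.217 ✓
  B = 0.851 -> Y = 0.381 ✓
  B = -0.747 -> Y = -0.086 ✓
All samples match this transformation.

(b) 2B³ - B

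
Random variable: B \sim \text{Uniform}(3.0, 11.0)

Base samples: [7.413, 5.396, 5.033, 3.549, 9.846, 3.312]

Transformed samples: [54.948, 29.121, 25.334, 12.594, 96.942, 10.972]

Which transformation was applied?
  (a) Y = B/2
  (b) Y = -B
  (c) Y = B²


Checking option (c) Y = B²:
  B = 7.413 -> Y = 54.948 ✓
  B = 5.396 -> Y = 29.121 ✓
  B = 5.033 -> Y = 25.334 ✓
All samples match this transformation.

(c) B²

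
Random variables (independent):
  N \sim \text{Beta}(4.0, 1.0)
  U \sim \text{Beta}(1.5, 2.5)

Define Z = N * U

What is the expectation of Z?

For independent RVs: E[XY] = E[X]*E[Y]
E[N] = 0.8
E[U] = 0.375
E[Z] = 0.8 * 0.375 = 0.3

0.3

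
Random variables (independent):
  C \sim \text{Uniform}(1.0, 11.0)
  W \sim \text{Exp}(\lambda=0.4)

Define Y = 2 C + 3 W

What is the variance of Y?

For independent RVs: Var(aX + bY) = a²Var(X) + b²Var(Y)
Var(C) = 8.3333333
Var(W) = 6.25
Var(Y) = 2²*8.3333333 + 3²*6.25
= 4*8.3333333 + 9*6.25 = 89.583333

89.583333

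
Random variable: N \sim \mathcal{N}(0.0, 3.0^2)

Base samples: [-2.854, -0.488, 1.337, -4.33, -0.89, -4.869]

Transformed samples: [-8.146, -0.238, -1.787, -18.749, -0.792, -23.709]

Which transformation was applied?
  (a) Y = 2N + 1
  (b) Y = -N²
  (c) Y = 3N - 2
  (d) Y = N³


Checking option (b) Y = -N²:
  N = -2.854 -> Y = -8.146 ✓
  N = -0.488 -> Y = -0.238 ✓
  N = 1.337 -> Y = -1.787 ✓
All samples match this transformation.

(b) -N²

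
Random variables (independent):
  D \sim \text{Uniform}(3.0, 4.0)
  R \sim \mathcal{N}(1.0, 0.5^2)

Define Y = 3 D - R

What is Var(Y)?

For independent RVs: Var(aX + bY) = a²Var(X) + b²Var(Y)
Var(D) = 0.083333333
Var(R) = 0.25
Var(Y) = 3²*0.083333333 + (-1)²*0.25
= 9*0.083333333 + 1*0.25 = 1

1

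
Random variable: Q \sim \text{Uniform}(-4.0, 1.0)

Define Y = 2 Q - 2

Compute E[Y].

For Y = 2Q - 2:
E[Y] = 2 * E[Q] - 2
E[Q] = (-4 + 1)/2 = -1.5
E[Y] = 2 * (-1.5) - 2 = -5

-5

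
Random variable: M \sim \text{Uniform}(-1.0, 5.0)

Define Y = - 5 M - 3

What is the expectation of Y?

For Y = -5M - 3:
E[Y] = -5 * E[M] - 3
E[M] = (-1 + 5)/2 = 2
E[Y] = -5 * 2 - 3 = -13

-13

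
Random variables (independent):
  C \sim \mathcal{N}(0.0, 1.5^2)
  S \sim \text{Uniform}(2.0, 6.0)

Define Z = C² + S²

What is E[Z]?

E[Z] = E[C²] + E[S²]
E[C²] = Var(C) + E[C]² = 2.25 + 0 = 2.25
E[S²] = Var(S) + E[S]² = 1.3333333 + 16 = 17.333333
E[Z] = 2.25 + 17.333333 = 19.583333

19.583333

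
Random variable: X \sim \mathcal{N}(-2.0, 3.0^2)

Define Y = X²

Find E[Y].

Using E[X²] = Var(X) + (E[X])²:
E[X] = -2
Var(X) = 3.0^2 = 9
E[X²] = 9 + (-2)² = 9 + 4 = 13

13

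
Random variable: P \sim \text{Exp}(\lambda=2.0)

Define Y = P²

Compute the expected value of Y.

Using E[X²] = Var(X) + (E[X])²:
E[P] = 0.5
Var(P) = 1/2.0^2 = 0.25
E[P²] = 0.25 + 0.5² = 0.25 + 0.25 = 0.5

0.5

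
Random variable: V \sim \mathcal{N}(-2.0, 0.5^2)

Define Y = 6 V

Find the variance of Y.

For Y = aV + b: Var(Y) = a² * Var(V)
Var(V) = 0.5^2 = 0.25
Var(Y) = 6² * 0.25 = 36 * 0.25 = 9

9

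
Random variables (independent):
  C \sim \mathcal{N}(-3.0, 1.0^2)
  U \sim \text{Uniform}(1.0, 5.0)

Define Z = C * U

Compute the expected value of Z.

For independent RVs: E[XY] = E[X]*E[Y]
E[C] = -3
E[U] = 3
E[Z] = -3 * 3 = -9

-9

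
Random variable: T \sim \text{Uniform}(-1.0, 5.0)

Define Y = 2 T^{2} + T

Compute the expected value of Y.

E[Y] = 2*E[T²] + 1*E[T]
E[T] = 2
E[T²] = Var(T) + (E[T])² = 3 + 4 = 7
E[Y] = 2*7 + 1*2 = 16

16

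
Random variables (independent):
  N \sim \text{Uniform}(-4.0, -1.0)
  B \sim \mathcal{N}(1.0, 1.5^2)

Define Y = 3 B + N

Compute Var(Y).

For independent RVs: Var(aX + bY) = a²Var(X) + b²Var(Y)
Var(N) = 0.75
Var(B) = 2.25
Var(Y) = 1²*0.75 + 3²*2.25
= 1*0.75 + 9*2.25 = 21

21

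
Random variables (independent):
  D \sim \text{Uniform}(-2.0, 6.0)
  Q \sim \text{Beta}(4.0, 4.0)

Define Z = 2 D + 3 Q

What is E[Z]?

E[Z] = 2*E[D] + 3*E[Q]
E[D] = 2
E[Q] = 0.5
E[Z] = 2*2 + 3*0.5 = 5.5

5.5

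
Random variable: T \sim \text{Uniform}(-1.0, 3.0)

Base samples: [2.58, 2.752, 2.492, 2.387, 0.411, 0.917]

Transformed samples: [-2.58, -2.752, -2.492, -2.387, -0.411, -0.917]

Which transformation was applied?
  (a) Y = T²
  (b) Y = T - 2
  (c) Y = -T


Checking option (c) Y = -T:
  T = 2.58 -> Y = -2.58 ✓
  T = 2.752 -> Y = -2.752 ✓
  T = 2.492 -> Y = -2.492 ✓
All samples match this transformation.

(c) -T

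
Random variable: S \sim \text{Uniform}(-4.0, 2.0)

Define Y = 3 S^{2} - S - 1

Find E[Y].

E[Y] = 3*E[S²] - 1*E[S] - 1
E[S] = -1
E[S²] = Var(S) + (E[S])² = 3 + 1 = 4
E[Y] = 3*4 - 1*(-1) - 1 = 12

12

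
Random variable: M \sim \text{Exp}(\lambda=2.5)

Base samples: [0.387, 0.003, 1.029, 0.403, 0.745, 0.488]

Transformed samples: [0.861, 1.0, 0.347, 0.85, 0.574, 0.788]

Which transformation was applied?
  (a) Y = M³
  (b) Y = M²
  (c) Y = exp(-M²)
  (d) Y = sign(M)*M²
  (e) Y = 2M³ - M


Checking option (c) Y = exp(-M²):
  M = 0.387 -> Y = 0.861 ✓
  M = 0.003 -> Y = 1.0 ✓
  M = 1.029 -> Y = 0.347 ✓
All samples match this transformation.

(c) exp(-M²)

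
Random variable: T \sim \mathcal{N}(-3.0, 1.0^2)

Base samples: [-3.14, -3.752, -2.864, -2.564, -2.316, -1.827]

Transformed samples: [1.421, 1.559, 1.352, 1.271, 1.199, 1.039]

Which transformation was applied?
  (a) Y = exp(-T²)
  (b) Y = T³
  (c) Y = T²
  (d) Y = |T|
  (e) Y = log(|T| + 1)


Checking option (e) Y = log(|T| + 1):
  T = -3.14 -> Y = 1.421 ✓
  T = -3.752 -> Y = 1.559 ✓
  T = -2.864 -> Y = 1.352 ✓
All samples match this transformation.

(e) log(|T| + 1)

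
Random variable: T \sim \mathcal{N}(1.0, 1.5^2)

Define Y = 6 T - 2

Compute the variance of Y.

For Y = aT + b: Var(Y) = a² * Var(T)
Var(T) = 1.5^2 = 2.25
Var(Y) = 6² * 2.25 = 36 * 2.25 = 81

81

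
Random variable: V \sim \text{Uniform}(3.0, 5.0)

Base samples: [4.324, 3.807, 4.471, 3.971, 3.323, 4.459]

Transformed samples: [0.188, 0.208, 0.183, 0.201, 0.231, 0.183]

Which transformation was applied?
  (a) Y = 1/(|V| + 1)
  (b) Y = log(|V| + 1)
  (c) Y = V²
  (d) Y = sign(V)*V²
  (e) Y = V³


Checking option (a) Y = 1/(|V| + 1):
  V = 4.324 -> Y = 0.188 ✓
  V = 3.807 -> Y = 0.208 ✓
  V = 4.471 -> Y = 0.183 ✓
All samples match this transformation.

(a) 1/(|V| + 1)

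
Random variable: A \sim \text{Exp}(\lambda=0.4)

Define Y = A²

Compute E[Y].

E[A²] = Var(A) + (E[A])² = 6.25 + 6.25 = 12.5

12.5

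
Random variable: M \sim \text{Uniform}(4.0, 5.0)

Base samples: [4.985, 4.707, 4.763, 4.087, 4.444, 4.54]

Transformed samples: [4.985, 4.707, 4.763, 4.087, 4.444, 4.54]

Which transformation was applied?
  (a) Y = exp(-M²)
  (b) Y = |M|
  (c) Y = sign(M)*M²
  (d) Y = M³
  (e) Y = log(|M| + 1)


Checking option (b) Y = |M|:
  M = 4.985 -> Y = 4.985 ✓
  M = 4.707 -> Y = 4.707 ✓
  M = 4.763 -> Y = 4.763 ✓
All samples match this transformation.

(b) |M|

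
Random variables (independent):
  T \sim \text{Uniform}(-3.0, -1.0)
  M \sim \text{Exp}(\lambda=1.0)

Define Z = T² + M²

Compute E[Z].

E[Z] = E[T²] + E[M²]
E[T²] = Var(T) + E[T]² = 0.33333333 + 4 = 4.3333333
E[M²] = Var(M) + E[M]² = 1 + 1 = 2
E[Z] = 4.3333333 + 2 = 6.3333333

6.3333333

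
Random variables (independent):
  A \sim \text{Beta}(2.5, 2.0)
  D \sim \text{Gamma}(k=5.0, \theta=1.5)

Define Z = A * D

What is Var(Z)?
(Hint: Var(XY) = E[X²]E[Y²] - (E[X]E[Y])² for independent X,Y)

Var(XY) = E[X²]E[Y²] - (E[X]E[Y])²
E[A] = 0.55555556, Var(A) = 0.044893378
E[D] = 7.5, Var(D) = 11.25
E[A²] = 0.044893378 + 0.55555556² = 0.35353535
E[D²] = 11.25 + 7.5² = 67.5
Var(Z) = 0.35353535*67.5 - (0.55555556*7.5)²
= 23.863636 - 17.361111 = 6.5025253

6.5025253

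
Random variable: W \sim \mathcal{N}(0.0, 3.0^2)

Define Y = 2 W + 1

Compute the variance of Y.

For Y = aW + b: Var(Y) = a² * Var(W)
Var(W) = 3.0^2 = 9
Var(Y) = 2² * 9 = 4 * 9 = 36

36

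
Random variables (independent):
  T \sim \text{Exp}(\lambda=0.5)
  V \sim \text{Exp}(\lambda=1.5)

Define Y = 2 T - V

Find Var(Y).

For independent RVs: Var(aX + bY) = a²Var(X) + b²Var(Y)
Var(T) = 4
Var(V) = 0.44444444
Var(Y) = 2²*4 + (-1)²*0.44444444
= 4*4 + 1*0.44444444 = 16.444444

16.444444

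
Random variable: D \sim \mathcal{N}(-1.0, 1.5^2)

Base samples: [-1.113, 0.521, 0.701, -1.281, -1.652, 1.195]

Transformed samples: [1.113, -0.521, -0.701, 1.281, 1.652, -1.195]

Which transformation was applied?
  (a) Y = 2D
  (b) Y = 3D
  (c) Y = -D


Checking option (c) Y = -D:
  D = -1.113 -> Y = 1.113 ✓
  D = 0.521 -> Y = -0.521 ✓
  D = 0.701 -> Y = -0.701 ✓
All samples match this transformation.

(c) -D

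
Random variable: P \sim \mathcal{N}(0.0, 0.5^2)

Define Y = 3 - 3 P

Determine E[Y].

For Y = -3P + 3:
E[Y] = -3 * E[P] + 3
E[P] = 0.0 = 0
E[Y] = -3 * 0 + 3 = 3

3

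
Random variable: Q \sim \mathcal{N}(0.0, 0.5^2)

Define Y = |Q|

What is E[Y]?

For X ~ N(0, 0.5²), E[|X|] = sigma * sqrt(2/pi)
= 0.5 * sqrt(2/pi) = 0.39894228

0.39894228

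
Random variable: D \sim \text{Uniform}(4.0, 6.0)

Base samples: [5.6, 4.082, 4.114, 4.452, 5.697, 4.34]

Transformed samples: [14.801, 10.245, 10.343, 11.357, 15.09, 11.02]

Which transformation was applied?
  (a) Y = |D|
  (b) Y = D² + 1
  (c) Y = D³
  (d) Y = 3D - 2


Checking option (d) Y = 3D - 2:
  D = 5.6 -> Y = 14.801 ✓
  D = 4.082 -> Y = 10.245 ✓
  D = 4.114 -> Y = 10.343 ✓
All samples match this transformation.

(d) 3D - 2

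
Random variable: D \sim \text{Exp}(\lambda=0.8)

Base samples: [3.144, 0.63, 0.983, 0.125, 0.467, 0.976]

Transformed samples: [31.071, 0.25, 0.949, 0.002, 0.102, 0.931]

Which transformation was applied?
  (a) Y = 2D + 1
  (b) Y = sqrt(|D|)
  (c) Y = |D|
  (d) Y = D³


Checking option (d) Y = D³:
  D = 3.144 -> Y = 31.071 ✓
  D = 0.63 -> Y = 0.25 ✓
  D = 0.983 -> Y = 0.949 ✓
All samples match this transformation.

(d) D³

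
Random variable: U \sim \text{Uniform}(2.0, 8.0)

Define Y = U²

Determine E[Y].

Using E[X²] = Var(X) + (E[X])²:
E[U] = 5
Var(U) = (8 - 2)^2/12 = 3
E[U²] = 3 + 5² = 3 + 25 = 28

28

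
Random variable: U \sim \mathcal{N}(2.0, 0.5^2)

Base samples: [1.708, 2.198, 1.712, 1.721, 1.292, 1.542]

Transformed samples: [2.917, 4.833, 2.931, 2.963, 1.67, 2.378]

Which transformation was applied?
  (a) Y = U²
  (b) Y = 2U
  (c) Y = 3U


Checking option (a) Y = U²:
  U = 1.708 -> Y = 2.917 ✓
  U = 2.198 -> Y = 4.833 ✓
  U = 1.712 -> Y = 2.931 ✓
All samples match this transformation.

(a) U²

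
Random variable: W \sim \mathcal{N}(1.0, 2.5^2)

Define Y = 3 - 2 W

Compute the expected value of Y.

For Y = -2W + 3:
E[Y] = -2 * E[W] + 3
E[W] = 1.0 = 1
E[Y] = -2 * 1 + 3 = 1

1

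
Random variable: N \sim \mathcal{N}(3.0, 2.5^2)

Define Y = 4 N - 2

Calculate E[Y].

For Y = 4N - 2:
E[Y] = 4 * E[N] - 2
E[N] = 3.0 = 3
E[Y] = 4 * 3 - 2 = 10

10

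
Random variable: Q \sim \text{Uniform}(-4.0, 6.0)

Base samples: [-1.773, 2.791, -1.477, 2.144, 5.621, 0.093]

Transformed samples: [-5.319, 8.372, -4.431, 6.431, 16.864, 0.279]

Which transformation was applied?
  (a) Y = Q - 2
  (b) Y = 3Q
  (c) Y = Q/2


Checking option (b) Y = 3Q:
  Q = -1.773 -> Y = -5.319 ✓
  Q = 2.791 -> Y = 8.372 ✓
  Q = -1.477 -> Y = -4.431 ✓
All samples match this transformation.

(b) 3Q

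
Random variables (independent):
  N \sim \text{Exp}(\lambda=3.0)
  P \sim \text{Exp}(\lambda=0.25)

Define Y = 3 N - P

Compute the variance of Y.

For independent RVs: Var(aX + bY) = a²Var(X) + b²Var(Y)
Var(N) = 0.11111111
Var(P) = 16
Var(Y) = 3²*0.11111111 + (-1)²*16
= 9*0.11111111 + 1*16 = 17

17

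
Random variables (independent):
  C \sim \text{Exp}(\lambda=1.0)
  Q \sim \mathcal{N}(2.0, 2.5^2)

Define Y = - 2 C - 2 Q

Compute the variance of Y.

For independent RVs: Var(aX + bY) = a²Var(X) + b²Var(Y)
Var(C) = 1
Var(Q) = 6.25
Var(Y) = (-2)²*1 + (-2)²*6.25
= 4*1 + 4*6.25 = 29

29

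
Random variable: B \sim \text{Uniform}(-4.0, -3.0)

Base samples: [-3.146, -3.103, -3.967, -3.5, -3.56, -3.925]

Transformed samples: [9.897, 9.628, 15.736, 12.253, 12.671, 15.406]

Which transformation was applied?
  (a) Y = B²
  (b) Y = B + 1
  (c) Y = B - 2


Checking option (a) Y = B²:
  B = -3.146 -> Y = 9.897 ✓
  B = -3.103 -> Y = 9.628 ✓
  B = -3.967 -> Y = 15.736 ✓
All samples match this transformation.

(a) B²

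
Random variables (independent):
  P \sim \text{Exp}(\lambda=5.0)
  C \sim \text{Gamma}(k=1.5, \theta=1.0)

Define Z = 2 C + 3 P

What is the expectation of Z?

E[Z] = 3*E[P] + 2*E[C]
E[P] = 0.2
E[C] = 1.5
E[Z] = 3*0.2 + 2*1.5 = 3.6

3.6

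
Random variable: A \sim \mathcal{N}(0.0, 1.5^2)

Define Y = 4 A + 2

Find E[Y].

For Y = 4A + 2:
E[Y] = 4 * E[A] + 2
E[A] = 0.0 = 0
E[Y] = 4 * 0 + 2 = 2

2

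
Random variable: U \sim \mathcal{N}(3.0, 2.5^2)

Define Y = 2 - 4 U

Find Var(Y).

For Y = aU + b: Var(Y) = a² * Var(U)
Var(U) = 2.5^2 = 6.25
Var(Y) = (-4)² * 6.25 = 16 * 6.25 = 100

100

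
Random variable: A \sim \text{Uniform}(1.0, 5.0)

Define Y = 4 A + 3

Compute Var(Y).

For Y = aA + b: Var(Y) = a² * Var(A)
Var(A) = (5 - 1)^2/12 = 1.3333333
Var(Y) = 4² * 1.3333333 = 16 * 1.3333333 = 21.333333

21.333333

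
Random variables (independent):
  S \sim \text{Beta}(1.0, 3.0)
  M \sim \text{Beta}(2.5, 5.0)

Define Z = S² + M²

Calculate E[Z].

E[Z] = E[S²] + E[M²]
E[S²] = Var(S) + E[S]² = 0.0375 + 0.0625 = 0.1
E[M²] = Var(M) + E[M]² = 0.026143791 + 0.11111111 = 0.1372549
E[Z] = 0.1 + 0.1372549 = 0.2372549

0.2372549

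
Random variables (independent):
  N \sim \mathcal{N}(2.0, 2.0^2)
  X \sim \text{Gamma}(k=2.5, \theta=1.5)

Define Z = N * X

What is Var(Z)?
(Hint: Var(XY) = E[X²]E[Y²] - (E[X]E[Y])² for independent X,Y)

Var(XY) = E[X²]E[Y²] - (E[X]E[Y])²
E[N] = 2, Var(N) = 4
E[X] = 3.75, Var(X) = 5.625
E[N²] = 4 + 2² = 8
E[X²] = 5.625 + 3.75² = 19.6875
Var(Z) = 8*19.6875 - (2*3.75)²
= 157.5 - 56.25 = 101.25

101.25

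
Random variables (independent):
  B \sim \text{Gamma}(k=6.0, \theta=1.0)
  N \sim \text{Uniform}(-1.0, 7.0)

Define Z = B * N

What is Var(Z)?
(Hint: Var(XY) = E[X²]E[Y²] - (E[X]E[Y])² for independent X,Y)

Var(XY) = E[X²]E[Y²] - (E[X]E[Y])²
E[B] = 6, Var(B) = 6
E[N] = 3, Var(N) = 5.3333333
E[B²] = 6 + 6² = 42
E[N²] = 5.3333333 + 3² = 14.333333
Var(Z) = 42*14.333333 - (6*3)²
= 602 - 324 = 278

278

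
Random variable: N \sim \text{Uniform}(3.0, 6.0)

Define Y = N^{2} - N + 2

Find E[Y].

E[Y] = 1*E[N²] - 1*E[N] + 2
E[N] = 4.5
E[N²] = Var(N) + (E[N])² = 0.75 + 20.25 = 21
E[Y] = 1*21 - 1*4.5 + 2 = 18.5

18.5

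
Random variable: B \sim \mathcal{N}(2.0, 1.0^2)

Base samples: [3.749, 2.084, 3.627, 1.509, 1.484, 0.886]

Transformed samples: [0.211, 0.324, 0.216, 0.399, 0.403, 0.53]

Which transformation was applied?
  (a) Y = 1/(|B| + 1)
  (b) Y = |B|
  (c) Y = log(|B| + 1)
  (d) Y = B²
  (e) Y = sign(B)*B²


Checking option (a) Y = 1/(|B| + 1):
  B = 3.749 -> Y = 0.211 ✓
  B = 2.084 -> Y = 0.324 ✓
  B = 3.627 -> Y = 0.216 ✓
All samples match this transformation.

(a) 1/(|B| + 1)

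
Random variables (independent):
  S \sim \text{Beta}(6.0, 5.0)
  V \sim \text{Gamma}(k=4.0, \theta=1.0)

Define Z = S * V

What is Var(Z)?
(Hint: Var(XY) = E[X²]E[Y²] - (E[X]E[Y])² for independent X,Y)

Var(XY) = E[X²]E[Y²] - (E[X]E[Y])²
E[S] = 0.54545455, Var(S) = 0.020661157
E[V] = 4, Var(V) = 4
E[S²] = 0.020661157 + 0.54545455² = 0.31818182
E[V²] = 4 + 4² = 20
Var(Z) = 0.31818182*20 - (0.54545455*4)²
= 6.3636364 - 4.7603306 = 1.6033058

1.6033058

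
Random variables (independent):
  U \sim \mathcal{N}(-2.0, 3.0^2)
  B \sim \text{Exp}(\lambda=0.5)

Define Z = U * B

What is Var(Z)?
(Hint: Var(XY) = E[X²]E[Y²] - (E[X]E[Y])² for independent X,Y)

Var(XY) = E[X²]E[Y²] - (E[X]E[Y])²
E[U] = -2, Var(U) = 9
E[B] = 2, Var(B) = 4
E[U²] = 9 + (-2)² = 13
E[B²] = 4 + 2² = 8
Var(Z) = 13*8 - (-2*2)²
= 104 - 16 = 88

88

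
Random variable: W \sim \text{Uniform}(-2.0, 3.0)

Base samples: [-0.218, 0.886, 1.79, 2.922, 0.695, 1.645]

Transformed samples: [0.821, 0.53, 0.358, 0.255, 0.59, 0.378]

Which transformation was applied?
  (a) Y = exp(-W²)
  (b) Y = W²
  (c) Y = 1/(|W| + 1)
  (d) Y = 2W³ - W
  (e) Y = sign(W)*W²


Checking option (c) Y = 1/(|W| + 1):
  W = -0.218 -> Y = 0.821 ✓
  W = 0.886 -> Y = 0.53 ✓
  W = 1.79 -> Y = 0.358 ✓
All samples match this transformation.

(c) 1/(|W| + 1)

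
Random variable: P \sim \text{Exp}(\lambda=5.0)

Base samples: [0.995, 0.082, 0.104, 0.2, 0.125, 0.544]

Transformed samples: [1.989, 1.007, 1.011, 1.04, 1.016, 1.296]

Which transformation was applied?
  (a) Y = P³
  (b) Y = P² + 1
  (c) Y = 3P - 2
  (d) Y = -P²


Checking option (b) Y = P² + 1:
  P = 0.995 -> Y = 1.989 ✓
  P = 0.082 -> Y = 1.007 ✓
  P = 0.104 -> Y = 1.011 ✓
All samples match this transformation.

(b) P² + 1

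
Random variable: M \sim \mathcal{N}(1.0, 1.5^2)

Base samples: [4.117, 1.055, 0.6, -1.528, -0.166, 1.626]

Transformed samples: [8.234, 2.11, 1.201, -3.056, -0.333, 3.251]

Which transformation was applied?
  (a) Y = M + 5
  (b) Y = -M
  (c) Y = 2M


Checking option (c) Y = 2M:
  M = 4.117 -> Y = 8.234 ✓
  M = 1.055 -> Y = 2.11 ✓
  M = 0.6 -> Y = 1.201 ✓
All samples match this transformation.

(c) 2M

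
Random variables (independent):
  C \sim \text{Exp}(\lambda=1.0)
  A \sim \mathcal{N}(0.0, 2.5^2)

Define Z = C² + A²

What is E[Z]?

E[Z] = E[C²] + E[A²]
E[C²] = Var(C) + E[C]² = 1 + 1 = 2
E[A²] = Var(A) + E[A]² = 6.25 + 0 = 6.25
E[Z] = 2 + 6.25 = 8.25

8.25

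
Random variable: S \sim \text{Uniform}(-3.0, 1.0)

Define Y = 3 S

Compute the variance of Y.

For Y = aS + b: Var(Y) = a² * Var(S)
Var(S) = (1 + 3)^2/12 = 1.3333333
Var(Y) = 3² * 1.3333333 = 9 * 1.3333333 = 12

12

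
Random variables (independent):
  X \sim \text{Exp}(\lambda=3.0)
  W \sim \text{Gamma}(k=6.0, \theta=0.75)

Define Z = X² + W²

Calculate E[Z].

E[Z] = E[X²] + E[W²]
E[X²] = Var(X) + E[X]² = 0.11111111 + 0.11111111 = 0.22222222
E[W²] = Var(W) + E[W]² = 3.375 + 20.25 = 23.625
E[Z] = 0.22222222 + 23.625 = 23.847222

23.847222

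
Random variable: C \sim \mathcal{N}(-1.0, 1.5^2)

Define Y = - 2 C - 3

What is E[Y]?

For Y = -2C - 3:
E[Y] = -2 * E[C] - 3
E[C] = -1.0 = -1
E[Y] = -2 * (-1) - 3 = -1

-1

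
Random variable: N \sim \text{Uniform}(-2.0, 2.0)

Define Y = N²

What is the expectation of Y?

E[N²] = Var(N) + (E[N])² = 1.3333333 + 0 = 1.3333333

1.3333333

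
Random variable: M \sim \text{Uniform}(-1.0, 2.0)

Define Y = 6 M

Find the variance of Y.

For Y = aM + b: Var(Y) = a² * Var(M)
Var(M) = (2 + 1)^2/12 = 0.75
Var(Y) = 6² * 0.75 = 36 * 0.75 = 27

27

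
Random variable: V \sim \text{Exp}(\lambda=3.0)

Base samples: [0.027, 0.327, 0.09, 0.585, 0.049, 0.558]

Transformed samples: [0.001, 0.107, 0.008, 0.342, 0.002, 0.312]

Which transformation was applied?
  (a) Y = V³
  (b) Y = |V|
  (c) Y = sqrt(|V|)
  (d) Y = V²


Checking option (d) Y = V²:
  V = 0.027 -> Y = 0.001 ✓
  V = 0.327 -> Y = 0.107 ✓
  V = 0.09 -> Y = 0.008 ✓
All samples match this transformation.

(d) V²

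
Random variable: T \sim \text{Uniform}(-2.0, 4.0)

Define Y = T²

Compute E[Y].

Using E[X²] = Var(X) + (E[X])²:
E[T] = 1
Var(T) = (4 + 2)^2/12 = 3
E[T²] = 3 + 1² = 3 + 1 = 4

4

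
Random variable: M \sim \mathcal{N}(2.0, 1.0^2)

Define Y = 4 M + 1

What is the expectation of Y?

For Y = 4M + 1:
E[Y] = 4 * E[M] + 1
E[M] = 2.0 = 2
E[Y] = 4 * 2 + 1 = 9

9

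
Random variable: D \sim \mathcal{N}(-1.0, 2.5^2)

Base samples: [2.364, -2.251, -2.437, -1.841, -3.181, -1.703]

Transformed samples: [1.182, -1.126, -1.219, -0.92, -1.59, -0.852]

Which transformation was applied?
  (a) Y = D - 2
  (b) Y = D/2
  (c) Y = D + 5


Checking option (b) Y = D/2:
  D = 2.364 -> Y = 1.182 ✓
  D = -2.251 -> Y = -1.126 ✓
  D = -2.437 -> Y = -1.219 ✓
All samples match this transformation.

(b) D/2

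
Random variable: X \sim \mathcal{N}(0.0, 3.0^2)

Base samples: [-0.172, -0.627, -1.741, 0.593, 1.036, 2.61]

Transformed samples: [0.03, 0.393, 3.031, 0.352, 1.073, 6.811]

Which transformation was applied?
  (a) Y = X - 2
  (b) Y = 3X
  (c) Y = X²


Checking option (c) Y = X²:
  X = -0.172 -> Y = 0.03 ✓
  X = -0.627 -> Y = 0.393 ✓
  X = -1.741 -> Y = 3.031 ✓
All samples match this transformation.

(c) X²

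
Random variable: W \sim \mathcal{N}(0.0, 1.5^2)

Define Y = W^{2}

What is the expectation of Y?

E[Y] = 1*E[W²]
E[W] = 0
E[W²] = Var(W) + (E[W])² = 2.25 + 0 = 2.25
E[Y] = 1*2.25 = 2.25

2.25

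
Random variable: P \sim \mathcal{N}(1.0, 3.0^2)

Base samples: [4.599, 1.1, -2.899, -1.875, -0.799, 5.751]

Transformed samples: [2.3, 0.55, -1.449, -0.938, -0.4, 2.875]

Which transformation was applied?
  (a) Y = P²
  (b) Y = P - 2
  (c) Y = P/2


Checking option (c) Y = P/2:
  P = 4.599 -> Y = 2.3 ✓
  P = 1.1 -> Y = 0.55 ✓
  P = -2.899 -> Y = -1.449 ✓
All samples match this transformation.

(c) P/2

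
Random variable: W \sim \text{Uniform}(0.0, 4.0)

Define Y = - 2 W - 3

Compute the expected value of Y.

For Y = -2W - 3:
E[Y] = -2 * E[W] - 3
E[W] = (0 + 4)/2 = 2
E[Y] = -2 * 2 - 3 = -7

-7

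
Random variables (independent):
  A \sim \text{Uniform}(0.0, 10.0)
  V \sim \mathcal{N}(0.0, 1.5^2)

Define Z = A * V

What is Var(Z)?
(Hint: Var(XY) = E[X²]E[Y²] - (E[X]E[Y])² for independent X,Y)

Var(XY) = E[X²]E[Y²] - (E[X]E[Y])²
E[A] = 5, Var(A) = 8.3333333
E[V] = 0, Var(V) = 2.25
E[A²] = 8.3333333 + 5² = 33.333333
E[V²] = 2.25 + 0² = 2.25
Var(Z) = 33.333333*2.25 - (5*0)²
= 75 - 0 = 75

75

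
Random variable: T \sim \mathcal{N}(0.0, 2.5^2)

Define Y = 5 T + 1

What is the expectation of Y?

For Y = 5T + 1:
E[Y] = 5 * E[T] + 1
E[T] = 0.0 = 0
E[Y] = 5 * 0 + 1 = 1

1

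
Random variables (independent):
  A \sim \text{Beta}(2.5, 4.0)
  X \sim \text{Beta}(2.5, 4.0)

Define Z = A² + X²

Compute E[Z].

E[Z] = E[A²] + E[X²]
E[A²] = Var(A) + E[A]² = 0.031558185 + 0.14792899 = 0.17948718
E[X²] = Var(X) + E[X]² = 0.031558185 + 0.14792899 = 0.17948718
E[Z] = 0.17948718 + 0.17948718 = 0.35897436

0.35897436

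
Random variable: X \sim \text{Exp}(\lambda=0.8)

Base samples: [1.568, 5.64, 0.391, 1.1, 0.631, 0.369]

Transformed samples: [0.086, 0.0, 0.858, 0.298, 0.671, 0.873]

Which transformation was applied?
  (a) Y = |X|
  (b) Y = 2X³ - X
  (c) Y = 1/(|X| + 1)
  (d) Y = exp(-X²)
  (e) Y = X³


Checking option (d) Y = exp(-X²):
  X = 1.568 -> Y = 0.086 ✓
  X = 5.64 -> Y = 0.0 ✓
  X = 0.391 -> Y = 0.858 ✓
All samples match this transformation.

(d) exp(-X²)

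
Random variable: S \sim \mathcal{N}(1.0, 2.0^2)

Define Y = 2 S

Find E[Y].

For Y = 2S:
E[Y] = 2 * E[S]
E[S] = 1.0 = 1
E[Y] = 2 * 1 = 2

2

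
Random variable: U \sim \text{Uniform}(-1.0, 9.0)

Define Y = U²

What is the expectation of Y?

E[U²] = Var(U) + (E[U])² = 8.3333333 + 16 = 24.333333

24.333333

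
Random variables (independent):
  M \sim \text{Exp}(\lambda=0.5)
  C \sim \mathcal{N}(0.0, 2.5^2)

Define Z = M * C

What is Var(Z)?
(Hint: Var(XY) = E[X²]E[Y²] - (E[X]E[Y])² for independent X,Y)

Var(XY) = E[X²]E[Y²] - (E[X]E[Y])²
E[M] = 2, Var(M) = 4
E[C] = 0, Var(C) = 6.25
E[M²] = 4 + 2² = 8
E[C²] = 6.25 + 0² = 6.25
Var(Z) = 8*6.25 - (2*0)²
= 50 - 0 = 50

50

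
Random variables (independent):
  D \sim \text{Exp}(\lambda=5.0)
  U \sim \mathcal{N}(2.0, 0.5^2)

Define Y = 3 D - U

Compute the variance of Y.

For independent RVs: Var(aX + bY) = a²Var(X) + b²Var(Y)
Var(D) = 0.04
Var(U) = 0.25
Var(Y) = 3²*0.04 + (-1)²*0.25
= 9*0.04 + 1*0.25 = 0.61

0.61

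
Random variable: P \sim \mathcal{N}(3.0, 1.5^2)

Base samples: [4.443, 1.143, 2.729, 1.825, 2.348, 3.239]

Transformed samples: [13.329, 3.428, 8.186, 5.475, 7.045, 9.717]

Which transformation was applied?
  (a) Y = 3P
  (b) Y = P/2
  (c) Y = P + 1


Checking option (a) Y = 3P:
  P = 4.443 -> Y = 13.329 ✓
  P = 1.143 -> Y = 3.428 ✓
  P = 2.729 -> Y = 8.186 ✓
All samples match this transformation.

(a) 3P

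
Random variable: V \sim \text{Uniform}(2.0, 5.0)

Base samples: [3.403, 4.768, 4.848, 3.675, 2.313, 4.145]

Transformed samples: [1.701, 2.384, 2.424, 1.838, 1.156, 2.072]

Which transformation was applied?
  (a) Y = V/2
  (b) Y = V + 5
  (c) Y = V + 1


Checking option (a) Y = V/2:
  V = 3.403 -> Y = 1.701 ✓
  V = 4.768 -> Y = 2.384 ✓
  V = 4.848 -> Y = 2.424 ✓
All samples match this transformation.

(a) V/2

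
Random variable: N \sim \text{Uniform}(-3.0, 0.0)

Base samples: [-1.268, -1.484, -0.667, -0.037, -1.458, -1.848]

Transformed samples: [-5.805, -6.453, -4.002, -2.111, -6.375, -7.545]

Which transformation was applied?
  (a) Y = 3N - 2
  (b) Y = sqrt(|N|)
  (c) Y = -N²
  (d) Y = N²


Checking option (a) Y = 3N - 2:
  N = -1.268 -> Y = -5.805 ✓
  N = -1.484 -> Y = -6.453 ✓
  N = -0.667 -> Y = -4.002 ✓
All samples match this transformation.

(a) 3N - 2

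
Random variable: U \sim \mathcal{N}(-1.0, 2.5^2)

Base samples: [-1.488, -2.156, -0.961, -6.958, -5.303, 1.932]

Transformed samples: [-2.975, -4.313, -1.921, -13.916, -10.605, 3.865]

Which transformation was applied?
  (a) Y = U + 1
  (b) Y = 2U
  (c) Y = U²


Checking option (b) Y = 2U:
  U = -1.488 -> Y = -2.975 ✓
  U = -2.156 -> Y = -4.313 ✓
  U = -0.961 -> Y = -1.921 ✓
All samples match this transformation.

(b) 2U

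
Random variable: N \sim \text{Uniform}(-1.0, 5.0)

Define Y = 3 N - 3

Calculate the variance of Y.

For Y = aN + b: Var(Y) = a² * Var(N)
Var(N) = (5 + 1)^2/12 = 3
Var(Y) = 3² * 3 = 9 * 3 = 27

27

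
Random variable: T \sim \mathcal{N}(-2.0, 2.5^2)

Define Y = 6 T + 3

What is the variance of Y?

For Y = aT + b: Var(Y) = a² * Var(T)
Var(T) = 2.5^2 = 6.25
Var(Y) = 6² * 6.25 = 36 * 6.25 = 225

225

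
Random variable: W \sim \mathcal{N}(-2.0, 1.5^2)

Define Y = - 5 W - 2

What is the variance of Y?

For Y = aW + b: Var(Y) = a² * Var(W)
Var(W) = 1.5^2 = 2.25
Var(Y) = (-5)² * 2.25 = 25 * 2.25 = 56.25

56.25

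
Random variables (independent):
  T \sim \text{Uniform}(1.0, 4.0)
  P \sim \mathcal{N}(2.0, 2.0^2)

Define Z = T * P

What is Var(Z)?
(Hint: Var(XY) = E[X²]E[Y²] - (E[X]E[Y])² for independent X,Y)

Var(XY) = E[X²]E[Y²] - (E[X]E[Y])²
E[T] = 2.5, Var(T) = 0.75
E[P] = 2, Var(P) = 4
E[T²] = 0.75 + 2.5² = 7
E[P²] = 4 + 2² = 8
Var(Z) = 7*8 - (2.5*2)²
= 56 - 25 = 31

31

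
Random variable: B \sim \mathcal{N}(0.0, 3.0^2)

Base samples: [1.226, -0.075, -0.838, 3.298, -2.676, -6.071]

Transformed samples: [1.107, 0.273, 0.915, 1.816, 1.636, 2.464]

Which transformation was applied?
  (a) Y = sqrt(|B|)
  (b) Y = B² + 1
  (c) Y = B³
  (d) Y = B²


Checking option (a) Y = sqrt(|B|):
  B = 1.226 -> Y = 1.107 ✓
  B = -0.075 -> Y = 0.273 ✓
  B = -0.838 -> Y = 0.915 ✓
All samples match this transformation.

(a) sqrt(|B|)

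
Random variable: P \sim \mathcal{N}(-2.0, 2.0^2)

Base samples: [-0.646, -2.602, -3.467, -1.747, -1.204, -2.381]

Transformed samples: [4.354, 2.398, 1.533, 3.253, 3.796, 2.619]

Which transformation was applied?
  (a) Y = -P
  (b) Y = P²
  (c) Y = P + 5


Checking option (c) Y = P + 5:
  P = -0.646 -> Y = 4.354 ✓
  P = -2.602 -> Y = 2.398 ✓
  P = -3.467 -> Y = 1.533 ✓
All samples match this transformation.

(c) P + 5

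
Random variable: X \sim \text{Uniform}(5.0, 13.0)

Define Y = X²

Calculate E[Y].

E[X²] = Var(X) + (E[X])² = 5.3333333 + 81 = 86.333333

86.333333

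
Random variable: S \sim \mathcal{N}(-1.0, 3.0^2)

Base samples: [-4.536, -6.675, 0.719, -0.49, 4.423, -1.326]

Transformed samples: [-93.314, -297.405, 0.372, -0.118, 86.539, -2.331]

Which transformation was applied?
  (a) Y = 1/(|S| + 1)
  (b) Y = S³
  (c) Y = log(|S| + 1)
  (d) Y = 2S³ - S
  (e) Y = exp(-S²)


Checking option (b) Y = S³:
  S = -4.536 -> Y = -93.314 ✓
  S = -6.675 -> Y = -297.405 ✓
  S = 0.719 -> Y = 0.372 ✓
All samples match this transformation.

(b) S³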